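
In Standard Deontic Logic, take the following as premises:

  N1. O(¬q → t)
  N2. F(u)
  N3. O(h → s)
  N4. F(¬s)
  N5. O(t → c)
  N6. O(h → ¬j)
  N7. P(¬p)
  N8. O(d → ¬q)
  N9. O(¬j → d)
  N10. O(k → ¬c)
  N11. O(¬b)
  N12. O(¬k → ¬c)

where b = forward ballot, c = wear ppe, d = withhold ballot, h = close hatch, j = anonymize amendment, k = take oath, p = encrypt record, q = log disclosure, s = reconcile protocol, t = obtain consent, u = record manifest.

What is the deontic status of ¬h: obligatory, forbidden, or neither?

Premises 12 and 10 are O(¬k → ¬c) and O(k → ¬c); every ideal world satisfies ¬k or k, so in either case ¬c holds — hence O(¬c).
Premise 5 is O(t → c); contrapositively O(¬c → ¬t). Since O(¬c) holds, K gives O(¬t).
Premise 1, O(¬q → t), contraposes to O(¬t → q); with O(¬t) we get O(q).
Premise 8 is O(d → ¬q); contrapositively O(q → ¬d). Since O(q) holds, K gives O(¬d).
The contrapositive of premise 9 (O(¬j → d)) is O(¬d → j), and O(¬d) is already established, so O(j).
Premise 6, O(h → ¬j), contraposes to O(j → ¬h); with O(j) we get O(¬h).
Premises 2, 3, 4, 7, 11 do not contribute to this derivation.
Hence ¬h is obligatory.

Obligatory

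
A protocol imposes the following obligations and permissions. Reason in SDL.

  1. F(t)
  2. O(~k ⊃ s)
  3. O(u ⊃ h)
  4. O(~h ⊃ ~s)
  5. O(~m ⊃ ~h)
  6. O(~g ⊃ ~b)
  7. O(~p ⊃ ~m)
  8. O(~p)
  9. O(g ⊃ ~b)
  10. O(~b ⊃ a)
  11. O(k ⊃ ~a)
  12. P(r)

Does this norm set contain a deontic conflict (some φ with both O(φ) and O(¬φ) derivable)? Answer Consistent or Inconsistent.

Inconsistent

Premises 9 and 6 are O(g ⊃ ~b) and O(~g ⊃ ~b); every ideal world satisfies g or ~g, so in either case ~b holds — hence O(~b).
With premise 10, O(~b ⊃ a), the K-axiom yields O(a).
The contrapositive of premise 11 (O(k ⊃ ~a)) is O(a ⊃ ~k), and O(a) is already established, so O(~k).
Applying K to premise 2 (O(~k ⊃ s)) and O(~k) yields O(s).
The contrapositive of premise 4 (O(~h ⊃ ~s)) is O(s ⊃ h), and O(s) is already established, so O(h).
Premise 5 is O(~m ⊃ ~h); contrapositively O(h ⊃ m). Since O(h) holds, K gives O(m).
Premise 7 is O(~p ⊃ ~m); contrapositively O(m ⊃ p). Since O(m) holds, K gives O(p).
However, premise 8 gives O(~p).
We now have both O(p) and O(~p) — p is simultaneously obligatory and forbidden, violating the D-axiom.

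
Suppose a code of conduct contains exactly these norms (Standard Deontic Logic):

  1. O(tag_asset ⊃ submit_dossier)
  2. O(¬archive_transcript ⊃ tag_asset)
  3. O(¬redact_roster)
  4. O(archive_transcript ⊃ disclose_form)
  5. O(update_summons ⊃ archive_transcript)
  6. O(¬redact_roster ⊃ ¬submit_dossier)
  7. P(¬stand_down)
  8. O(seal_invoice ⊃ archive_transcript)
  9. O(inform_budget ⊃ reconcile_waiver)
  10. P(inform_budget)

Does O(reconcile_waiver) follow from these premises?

No

Premise 9 is O(inform_budget ⊃ reconcile_waiver), but O(inform_budget) is not derivable from the premises (the permission P(inform_budget) asserts only ¬O(¬inform_budget), not O(inform_budget)), so it does not yield O(reconcile_waiver).
No other premise forces O(reconcile_waiver). An ideal world satisfying every premise can still have reconcile_waiver false, so O(reconcile_waiver) is not derivable.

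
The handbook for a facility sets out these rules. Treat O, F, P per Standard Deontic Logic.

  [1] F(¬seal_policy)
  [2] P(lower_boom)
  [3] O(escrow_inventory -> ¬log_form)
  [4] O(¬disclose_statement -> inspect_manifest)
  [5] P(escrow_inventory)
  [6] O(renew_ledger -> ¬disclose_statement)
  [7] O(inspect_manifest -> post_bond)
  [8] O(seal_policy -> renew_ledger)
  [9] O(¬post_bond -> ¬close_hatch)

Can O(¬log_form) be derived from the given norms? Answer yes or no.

Premise 3 is O(escrow_inventory -> ¬log_form), but O(escrow_inventory) is not derivable from the premises (the permission P(escrow_inventory) asserts only ¬O(¬escrow_inventory), not O(escrow_inventory)), so it does not yield O(¬log_form).
No other premise forces O(¬log_form). An ideal world satisfying every premise can still have ¬log_form false, so O(¬log_form) is not derivable.

No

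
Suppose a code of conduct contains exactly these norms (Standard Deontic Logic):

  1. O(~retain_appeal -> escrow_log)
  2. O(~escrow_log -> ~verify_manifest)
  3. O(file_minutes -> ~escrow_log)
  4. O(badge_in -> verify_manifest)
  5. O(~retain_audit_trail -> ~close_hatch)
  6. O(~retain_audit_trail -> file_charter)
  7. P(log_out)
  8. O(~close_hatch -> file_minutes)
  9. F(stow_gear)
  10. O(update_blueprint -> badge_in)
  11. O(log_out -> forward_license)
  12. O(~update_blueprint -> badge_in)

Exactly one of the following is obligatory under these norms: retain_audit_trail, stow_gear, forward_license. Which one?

Premises 12 and 10 are O(~update_blueprint -> badge_in) and O(update_blueprint -> badge_in); every ideal world satisfies ~update_blueprint or update_blueprint, so in either case badge_in holds — hence O(badge_in).
Premise 4 is O(badge_in -> verify_manifest); since O(badge_in), deontic closure gives O(verify_manifest).
The contrapositive of premise 2 (O(~escrow_log -> ~verify_manifest)) is O(verify_manifest -> escrow_log), and O(verify_manifest) is already established, so O(escrow_log).
Premise 3, O(file_minutes -> ~escrow_log), contraposes to O(escrow_log -> ~file_minutes); with O(escrow_log) we get O(~file_minutes).
Premise 8, O(~close_hatch -> file_minutes), contraposes to O(~file_minutes -> close_hatch); with O(~file_minutes) we get O(close_hatch).
The contrapositive of premise 5 (O(~retain_audit_trail -> ~close_hatch)) is O(close_hatch -> retain_audit_trail), and O(close_hatch) is already established, so O(retain_audit_trail).
So O(retain_audit_trail) holds — retain_audit_trail is obligatory. None of the other listed options is made obligatory by any chain of premises.

retain_audit_trail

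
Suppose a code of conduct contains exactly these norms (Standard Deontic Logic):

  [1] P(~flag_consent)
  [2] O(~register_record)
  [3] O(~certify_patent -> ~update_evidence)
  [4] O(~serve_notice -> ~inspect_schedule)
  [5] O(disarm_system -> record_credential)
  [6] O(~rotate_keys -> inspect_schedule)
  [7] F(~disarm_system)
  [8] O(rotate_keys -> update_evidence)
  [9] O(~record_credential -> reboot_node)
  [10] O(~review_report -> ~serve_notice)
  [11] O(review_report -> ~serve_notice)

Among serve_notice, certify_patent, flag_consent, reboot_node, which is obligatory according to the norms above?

By case analysis on review_report: premise 11 gives O(review_report -> ~serve_notice) and premise 10 gives O(~review_report -> ~serve_notice), so O(~serve_notice) either way.
Premise 4 is O(~serve_notice -> ~inspect_schedule); since O(~serve_notice), deontic closure gives O(~inspect_schedule).
The contrapositive of premise 6 (O(~rotate_keys -> inspect_schedule)) is O(~inspect_schedule -> rotate_keys), and O(~inspect_schedule) is already established, so O(rotate_keys).
From O(rotate_keys) and premise 8, O(rotate_keys -> update_evidence), we obtain O(update_evidence).
Premise 3 is O(~certify_patent -> ~update_evidence); contrapositively O(update_evidence -> certify_patent). Since O(update_evidence) holds, K gives O(certify_patent).
So O(certify_patent) holds — certify_patent is obligatory. None of the other listed options is made obligatory by any chain of premises.

certify_patent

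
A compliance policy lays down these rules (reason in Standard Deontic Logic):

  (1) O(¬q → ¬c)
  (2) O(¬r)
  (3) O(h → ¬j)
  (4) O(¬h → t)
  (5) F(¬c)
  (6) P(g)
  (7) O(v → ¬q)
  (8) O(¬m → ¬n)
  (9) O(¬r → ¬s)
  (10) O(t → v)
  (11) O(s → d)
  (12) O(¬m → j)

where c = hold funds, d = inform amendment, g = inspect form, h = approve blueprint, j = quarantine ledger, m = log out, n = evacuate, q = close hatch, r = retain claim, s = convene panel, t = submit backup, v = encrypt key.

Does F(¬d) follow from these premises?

Premise 11 is O(s → d), but O(s) is not derivable from the premises, so it does not yield O(d).
No other premise forces O(d). An ideal world satisfying every premise can still have ¬d true, so F(¬d) is not derivable.

No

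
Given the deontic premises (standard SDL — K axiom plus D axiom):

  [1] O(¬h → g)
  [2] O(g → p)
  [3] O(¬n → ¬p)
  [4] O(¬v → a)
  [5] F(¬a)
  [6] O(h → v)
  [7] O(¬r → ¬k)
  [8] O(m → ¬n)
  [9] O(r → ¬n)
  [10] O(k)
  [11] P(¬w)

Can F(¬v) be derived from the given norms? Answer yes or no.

Premise 10 gives O(k).
The contrapositive of premise 7 (O(¬r → ¬k)) is O(k → r), and O(k) is already established, so O(r).
From O(r) and premise 9, O(r → ¬n), we obtain O(¬n).
With premise 3, O(¬n → ¬p), the K-axiom yields O(¬p).
The contrapositive of premise 2 (O(g → p)) is O(¬p → ¬g), and O(¬p) is already established, so O(¬g).
Premise 1, O(¬h → g), contraposes to O(¬g → h); with O(¬g) we get O(h).
Applying K to premise 6 (O(h → v)) and O(h) yields O(v).
Premises 4, 5, 8, 11 do not contribute to this derivation.
So O(v) holds, i.e. F(¬v). The claim follows.

Yes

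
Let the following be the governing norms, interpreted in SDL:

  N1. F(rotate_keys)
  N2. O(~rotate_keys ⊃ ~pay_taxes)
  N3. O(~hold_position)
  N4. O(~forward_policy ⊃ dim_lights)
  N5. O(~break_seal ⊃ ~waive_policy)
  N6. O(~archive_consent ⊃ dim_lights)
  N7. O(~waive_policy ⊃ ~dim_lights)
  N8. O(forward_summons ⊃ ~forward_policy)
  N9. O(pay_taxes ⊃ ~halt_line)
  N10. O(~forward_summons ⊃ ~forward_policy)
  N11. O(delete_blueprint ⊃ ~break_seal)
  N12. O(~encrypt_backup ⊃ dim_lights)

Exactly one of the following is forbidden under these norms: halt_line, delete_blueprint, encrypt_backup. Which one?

Premises 8 and 10 are O(forward_summons ⊃ ~forward_policy) and O(~forward_summons ⊃ ~forward_policy); every ideal world satisfies forward_summons or ~forward_summons, so in either case ~forward_policy holds — hence O(~forward_policy).
Premise 4 is O(~forward_policy ⊃ dim_lights); since O(~forward_policy), deontic closure gives O(dim_lights).
Premise 7, O(~waive_policy ⊃ ~dim_lights), contraposes to O(dim_lights ⊃ waive_policy); with O(dim_lights) we get O(waive_policy).
The contrapositive of premise 5 (O(~break_seal ⊃ ~waive_policy)) is O(waive_policy ⊃ break_seal), and O(waive_policy) is already established, so O(break_seal).
Premise 11 is O(delete_blueprint ⊃ ~break_seal); contrapositively O(break_seal ⊃ ~delete_blueprint). Since O(break_seal) holds, K gives O(~delete_blueprint).
So O(~delete_blueprint) holds, i.e. delete_blueprint is forbidden. None of the other listed options is forbidden under the premises.

delete_blueprint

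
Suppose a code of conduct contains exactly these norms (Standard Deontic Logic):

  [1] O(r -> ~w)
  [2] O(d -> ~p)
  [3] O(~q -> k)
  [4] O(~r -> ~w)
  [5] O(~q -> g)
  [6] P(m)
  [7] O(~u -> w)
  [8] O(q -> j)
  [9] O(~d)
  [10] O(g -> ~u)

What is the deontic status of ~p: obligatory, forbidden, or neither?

Neither

Premise 2 is O(d -> ~p), but O(d) is not derivable from the premises, so it does not yield O(~p).
No premise or chain of K-axiom applications forces O(~p), and none forces O(p). So ~p is neither obligatory nor forbidden under these norms.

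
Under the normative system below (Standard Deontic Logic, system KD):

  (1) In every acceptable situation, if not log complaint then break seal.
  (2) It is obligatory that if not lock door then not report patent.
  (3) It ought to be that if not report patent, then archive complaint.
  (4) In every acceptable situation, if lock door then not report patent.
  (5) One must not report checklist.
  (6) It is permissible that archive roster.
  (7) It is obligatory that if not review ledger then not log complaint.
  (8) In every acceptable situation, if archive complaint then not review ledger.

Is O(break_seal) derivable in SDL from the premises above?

Yes

Premises 2 and 4 are O(¬lock_door → ¬report_patent) and O(lock_door → ¬report_patent); every ideal world satisfies ¬lock_door or lock_door, so in either case ¬report_patent holds — hence O(¬report_patent).
Premise 3 is O(¬report_patent → archive_complaint); since O(¬report_patent), deontic closure gives O(archive_complaint).
Applying K to premise 8 (O(archive_complaint → ¬review_ledger)) and O(archive_complaint) yields O(¬review_ledger).
Premise 7 is O(¬review_ledger → ¬log_complaint); since O(¬review_ledger), deontic closure gives O(¬log_complaint).
With premise 1, O(¬log_complaint → break_seal), the K-axiom yields O(break_seal).
Premises 5, 6 do not contribute to this derivation.
So O(break_seal) follows.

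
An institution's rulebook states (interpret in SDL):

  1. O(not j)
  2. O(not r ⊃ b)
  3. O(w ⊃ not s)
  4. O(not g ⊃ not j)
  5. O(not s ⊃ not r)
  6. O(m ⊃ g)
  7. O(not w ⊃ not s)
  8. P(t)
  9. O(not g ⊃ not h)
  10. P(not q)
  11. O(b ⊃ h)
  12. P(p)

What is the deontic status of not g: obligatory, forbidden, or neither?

Premises 3 and 7 are O(w ⊃ not s) and O(not w ⊃ not s); every ideal world satisfies w or not w, so in either case not s holds — hence O(not s).
Premise 5 is O(not s ⊃ not r); since O(not s), deontic closure gives O(not r).
Applying K to premise 2 (O(not r ⊃ b)) and O(not r) yields O(b).
From O(b) and premise 11, O(b ⊃ h), we obtain O(h).
Premise 9, O(not g ⊃ not h), contraposes to O(h ⊃ g); with O(h) we get O(g).
Premises 1, 4, 6, 8, 10, 12 do not contribute to this derivation.
Thus O(g), which is F(not g): not g is forbidden.

Forbidden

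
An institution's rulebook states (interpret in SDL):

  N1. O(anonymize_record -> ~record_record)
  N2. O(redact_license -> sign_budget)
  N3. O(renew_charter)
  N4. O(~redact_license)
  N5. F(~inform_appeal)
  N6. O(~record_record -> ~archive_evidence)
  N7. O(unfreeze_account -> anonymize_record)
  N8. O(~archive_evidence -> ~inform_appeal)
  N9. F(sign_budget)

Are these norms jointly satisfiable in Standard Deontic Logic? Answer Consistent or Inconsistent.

Premise 2 is O(redact_license -> sign_budget), but O(redact_license) is not derivable from the premises, so it does not yield O(sign_budget).
So O(sign_budget) is not derivable, and the apparent clash with O(~sign_budget) does not arise.
A world satisfying every obligation exists (e.g. anonymize_record=false, archive_evidence=true, inform_appeal=true, record_record=true, redact_license=false, renew_charter=true, sign_budget=false, unfreeze_account=false); no atom is both obligatory and forbidden, so the set is consistent.

Consistent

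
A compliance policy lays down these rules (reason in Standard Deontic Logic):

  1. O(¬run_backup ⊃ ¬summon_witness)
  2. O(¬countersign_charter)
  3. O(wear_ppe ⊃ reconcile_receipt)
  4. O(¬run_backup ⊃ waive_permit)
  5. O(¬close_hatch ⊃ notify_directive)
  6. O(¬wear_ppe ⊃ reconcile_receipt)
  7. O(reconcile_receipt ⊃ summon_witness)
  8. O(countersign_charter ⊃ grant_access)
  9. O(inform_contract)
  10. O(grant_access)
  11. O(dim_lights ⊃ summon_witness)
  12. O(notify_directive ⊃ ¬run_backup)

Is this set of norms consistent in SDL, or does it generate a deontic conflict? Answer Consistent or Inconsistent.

Premise 8 is O(countersign_charter ⊃ grant_access); even if O(grant_access) held, inferring O(countersign_charter) would be affirming the consequent — invalid.
So O(countersign_charter) is not derivable, and the apparent clash with O(¬countersign_charter) does not arise.
A world satisfying every obligation exists (e.g. close_hatch=true, countersign_charter=false, dim_lights=false, grant_access=true, inform_contract=true, notify_directive=false, reconcile_receipt=true, run_backup=true, summon_witness=true, waive_permit=false, wear_ppe=false); no atom is both obligatory and forbidden, so the set is consistent.

Consistent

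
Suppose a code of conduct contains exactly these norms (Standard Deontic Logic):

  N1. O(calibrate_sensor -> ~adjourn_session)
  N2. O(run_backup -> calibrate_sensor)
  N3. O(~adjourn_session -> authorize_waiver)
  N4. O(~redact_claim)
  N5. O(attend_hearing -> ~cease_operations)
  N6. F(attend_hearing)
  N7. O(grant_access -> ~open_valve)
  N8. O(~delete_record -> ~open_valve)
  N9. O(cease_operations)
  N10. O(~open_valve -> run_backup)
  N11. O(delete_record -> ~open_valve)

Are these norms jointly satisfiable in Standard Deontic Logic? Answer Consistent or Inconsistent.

Premise 5 is O(attend_hearing -> ~cease_operations), but O(attend_hearing) is not derivable from the premises, so it does not yield O(~cease_operations).
So O(~cease_operations) is not derivable, and the apparent clash with O(cease_operations) does not arise.
A world satisfying every obligation exists (e.g. adjourn_session=false, attend_hearing=false, authorize_waiver=true, calibrate_sensor=true, cease_operations=true, delete_record=false, grant_access=false, open_valve=false, redact_claim=false, run_backup=true); no atom is both obligatory and forbidden, so the set is consistent.

Consistent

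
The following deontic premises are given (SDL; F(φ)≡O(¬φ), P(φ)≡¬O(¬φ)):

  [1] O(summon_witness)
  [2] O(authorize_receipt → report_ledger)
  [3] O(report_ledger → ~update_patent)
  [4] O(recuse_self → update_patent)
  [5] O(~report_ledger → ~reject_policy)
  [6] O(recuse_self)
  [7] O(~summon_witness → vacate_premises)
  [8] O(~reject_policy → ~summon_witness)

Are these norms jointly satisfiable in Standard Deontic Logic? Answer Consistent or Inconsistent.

Premise 1 states O(summon_witness) outright.
Premise 8 is O(~reject_policy → ~summon_witness); contrapositively O(summon_witness → reject_policy). Since O(summon_witness) holds, K gives O(reject_policy).
Premise 5, O(~report_ledger → ~reject_policy), contraposes to O(reject_policy → report_ledger); with O(reject_policy) we get O(report_ledger).
Premise 3 is O(report_ledger → ~update_patent); since O(report_ledger), deontic closure gives O(~update_patent).
Premise 4 is O(recuse_self → update_patent); contrapositively O(~update_patent → ~recuse_self). Since O(~update_patent) holds, K gives O(~recuse_self).
But premise 6 directly asserts O(recuse_self).
We now have both O(~recuse_self) and O(recuse_self) — recuse_self is simultaneously obligatory and forbidden, violating the D-axiom.

Inconsistent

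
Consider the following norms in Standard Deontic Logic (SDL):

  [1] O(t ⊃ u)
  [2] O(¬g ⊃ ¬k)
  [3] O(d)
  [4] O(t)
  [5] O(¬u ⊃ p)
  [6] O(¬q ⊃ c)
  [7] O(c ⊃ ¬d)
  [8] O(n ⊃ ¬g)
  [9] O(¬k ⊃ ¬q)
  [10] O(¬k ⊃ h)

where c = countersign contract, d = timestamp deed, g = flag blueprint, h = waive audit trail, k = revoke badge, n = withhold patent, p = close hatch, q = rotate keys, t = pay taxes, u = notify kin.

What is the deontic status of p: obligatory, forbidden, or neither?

Neither

Premise 5 is O(¬u ⊃ p), but O(¬u) is not derivable from the premises, so it does not yield O(p).
No premise or chain of K-axiom applications forces O(p), and none forces O(¬p). So p is neither obligatory nor forbidden under these norms.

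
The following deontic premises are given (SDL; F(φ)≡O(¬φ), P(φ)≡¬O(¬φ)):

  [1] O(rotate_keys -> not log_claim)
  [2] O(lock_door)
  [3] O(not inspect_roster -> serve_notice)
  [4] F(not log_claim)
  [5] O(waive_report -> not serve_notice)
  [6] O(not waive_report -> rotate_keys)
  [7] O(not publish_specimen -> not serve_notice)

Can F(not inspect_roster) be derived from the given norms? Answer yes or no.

Yes

Premise 4 is F(not log_claim), i.e. O(log_claim).
Premise 1 is O(rotate_keys -> not log_claim); contrapositively O(log_claim -> not rotate_keys). Since O(log_claim) holds, K gives O(not rotate_keys).
Premise 6, O(not waive_report -> rotate_keys), contraposes to O(not rotate_keys -> waive_report); with O(not rotate_keys) we get O(waive_report).
From O(waive_report) and premise 5, O(waive_report -> not serve_notice), we obtain O(not serve_notice).
Premise 3 is O(not inspect_roster -> serve_notice); contrapositively O(not serve_notice -> inspect_roster). Since O(not serve_notice) holds, K gives O(inspect_roster).
Premises 2, 7 do not contribute to this derivation.
So O(inspect_roster) holds, i.e. F(not inspect_roster). The claim follows.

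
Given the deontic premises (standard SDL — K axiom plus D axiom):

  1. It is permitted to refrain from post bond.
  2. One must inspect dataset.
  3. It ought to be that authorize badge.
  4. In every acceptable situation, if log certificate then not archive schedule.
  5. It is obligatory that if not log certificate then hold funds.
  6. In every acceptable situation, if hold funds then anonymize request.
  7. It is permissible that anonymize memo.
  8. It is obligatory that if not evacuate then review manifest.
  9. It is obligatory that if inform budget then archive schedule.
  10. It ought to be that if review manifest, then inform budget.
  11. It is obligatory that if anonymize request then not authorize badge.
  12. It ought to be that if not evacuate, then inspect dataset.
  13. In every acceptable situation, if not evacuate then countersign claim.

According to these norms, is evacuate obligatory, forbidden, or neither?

From premise 3 we have O(authorize_badge).
Premise 11, O(anonymize_request → ¬authorize_badge), contraposes to O(authorize_badge → ¬anonymize_request); with O(authorize_badge) we get O(¬anonymize_request).
Premise 6 is O(hold_funds → anonymize_request); contrapositively O(¬anonymize_request → ¬hold_funds). Since O(¬anonymize_request) holds, K gives O(¬hold_funds).
Premise 5 is O(¬log_certificate → hold_funds); contrapositively O(¬hold_funds → log_certificate). Since O(¬hold_funds) holds, K gives O(log_certificate).
Applying K to premise 4 (O(log_certificate → ¬archive_schedule)) and O(log_certificate) yields O(¬archive_schedule).
The contrapositive of premise 9 (O(inform_budget → archive_schedule)) is O(¬archive_schedule → ¬inform_budget), and O(¬archive_schedule) is already established, so O(¬inform_budget).
Premise 10 is O(review_manifest → inform_budget); contrapositively O(¬inform_budget → ¬review_manifest). Since O(¬inform_budget) holds, K gives O(¬review_manifest).
Premise 8 is O(¬evacuate → review_manifest); contrapositively O(¬review_manifest → evacuate). Since O(¬review_manifest) holds, K gives O(evacuate).
Premises 1, 2, 7, 12, 13 do not contribute to this derivation.
Hence evacuate is obligatory.

Obligatory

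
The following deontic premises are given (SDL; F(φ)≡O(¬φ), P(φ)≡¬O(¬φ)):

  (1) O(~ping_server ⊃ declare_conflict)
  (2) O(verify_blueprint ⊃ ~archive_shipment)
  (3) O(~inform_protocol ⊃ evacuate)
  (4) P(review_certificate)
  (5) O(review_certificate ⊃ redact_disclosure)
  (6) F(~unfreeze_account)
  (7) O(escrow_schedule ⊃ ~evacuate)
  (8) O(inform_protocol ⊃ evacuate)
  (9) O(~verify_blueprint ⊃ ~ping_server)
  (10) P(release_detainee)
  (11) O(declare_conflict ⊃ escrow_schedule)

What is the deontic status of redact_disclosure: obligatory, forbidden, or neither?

Neither

Premise 5 is O(review_certificate ⊃ redact_disclosure), but O(review_certificate) is not derivable from the premises (the permission P(review_certificate) asserts only ~O(~review_certificate), not O(review_certificate)), so it does not yield O(redact_disclosure).
No premise or chain of K-axiom applications forces O(redact_disclosure), and none forces O(~redact_disclosure). So redact_disclosure is neither obligatory nor forbidden under these norms.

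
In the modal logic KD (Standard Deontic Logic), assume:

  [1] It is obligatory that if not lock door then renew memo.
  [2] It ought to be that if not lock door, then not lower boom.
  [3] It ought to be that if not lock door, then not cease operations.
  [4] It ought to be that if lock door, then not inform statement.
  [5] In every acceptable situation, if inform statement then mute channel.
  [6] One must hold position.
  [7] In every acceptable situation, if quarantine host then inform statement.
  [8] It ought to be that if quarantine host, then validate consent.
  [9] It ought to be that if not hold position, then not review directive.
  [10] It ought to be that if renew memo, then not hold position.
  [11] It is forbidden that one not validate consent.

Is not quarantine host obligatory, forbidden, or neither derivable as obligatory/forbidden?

Premise 6 gives O(hold_position).
The contrapositive of premise 10 (O(renew_memo → ¬hold_position)) is O(hold_position → ¬renew_memo), and O(hold_position) is already established, so O(¬renew_memo).
Premise 1 is O(¬lock_door → renew_memo); contrapositively O(¬renew_memo → lock_door). Since O(¬renew_memo) holds, K gives O(lock_door).
Applying K to premise 4 (O(lock_door → ¬inform_statement)) and O(lock_door) yields O(¬inform_statement).
Premise 7 is O(quarantine_host → inform_statement); contrapositively O(¬inform_statement → ¬quarantine_host). Since O(¬inform_statement) holds, K gives O(¬quarantine_host).
Premises 2, 3, 5, 8, 9, 11 do not contribute to this derivation.
Hence ¬quarantine_host is obligatory.

Obligatory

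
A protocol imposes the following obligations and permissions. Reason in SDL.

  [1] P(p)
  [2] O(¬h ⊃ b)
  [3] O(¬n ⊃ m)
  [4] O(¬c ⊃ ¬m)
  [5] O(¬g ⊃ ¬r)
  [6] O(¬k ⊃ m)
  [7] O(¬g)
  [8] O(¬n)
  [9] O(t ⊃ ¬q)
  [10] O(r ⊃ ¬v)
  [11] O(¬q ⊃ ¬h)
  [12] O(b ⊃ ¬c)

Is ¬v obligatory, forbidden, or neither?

Premise 10 is O(r ⊃ ¬v), but O(r) is not derivable from the premises, so it does not yield O(¬v).
No premise or chain of K-axiom applications forces O(¬v), and none forces O(v). So ¬v is neither obligatory nor forbidden under these norms.

Neither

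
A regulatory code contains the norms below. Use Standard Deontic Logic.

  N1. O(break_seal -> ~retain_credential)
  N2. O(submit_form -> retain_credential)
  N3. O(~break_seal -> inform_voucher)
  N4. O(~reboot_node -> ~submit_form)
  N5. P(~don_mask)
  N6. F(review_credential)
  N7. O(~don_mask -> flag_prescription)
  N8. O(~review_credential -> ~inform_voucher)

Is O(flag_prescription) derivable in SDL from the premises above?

No

Premise 7 is O(~don_mask -> flag_prescription), but O(~don_mask) is not derivable from the premises (the permission P(~don_mask) asserts only ~O(don_mask), not O(~don_mask)), so it does not yield O(flag_prescription).
No other premise forces O(flag_prescription). An ideal world satisfying every premise can still have flag_prescription false, so O(flag_prescription) is not derivable.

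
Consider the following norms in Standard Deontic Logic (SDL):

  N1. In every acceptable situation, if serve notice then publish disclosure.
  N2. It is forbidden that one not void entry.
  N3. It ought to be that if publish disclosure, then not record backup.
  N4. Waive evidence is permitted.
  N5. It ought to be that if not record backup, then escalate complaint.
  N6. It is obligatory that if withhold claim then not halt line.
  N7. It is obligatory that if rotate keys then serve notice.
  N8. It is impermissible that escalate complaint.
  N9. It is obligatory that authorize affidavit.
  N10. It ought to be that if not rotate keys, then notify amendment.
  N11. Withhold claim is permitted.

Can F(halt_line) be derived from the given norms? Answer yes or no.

No

Premise 6 is O(withhold_claim → ¬halt_line), but O(withhold_claim) is not derivable from the premises (the permission P(withhold_claim) asserts only ¬O(¬withhold_claim), not O(withhold_claim)), so it does not yield O(¬halt_line).
No other premise forces O(¬halt_line). An ideal world satisfying every premise can still have halt_line true, so F(halt_line) is not derivable.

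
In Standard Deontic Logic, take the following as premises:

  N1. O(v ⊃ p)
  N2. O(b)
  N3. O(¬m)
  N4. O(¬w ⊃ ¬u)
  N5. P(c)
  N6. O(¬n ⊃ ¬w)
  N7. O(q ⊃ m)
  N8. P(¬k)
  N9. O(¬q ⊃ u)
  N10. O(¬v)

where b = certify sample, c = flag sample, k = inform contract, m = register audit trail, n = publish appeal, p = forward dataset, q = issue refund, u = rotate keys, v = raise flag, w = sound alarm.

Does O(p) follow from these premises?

No

Premise 1 is O(v ⊃ p), but O(v) is not derivable from the premises, so it does not yield O(p).
No other premise forces O(p). An ideal world satisfying every premise can still have p false, so O(p) is not derivable.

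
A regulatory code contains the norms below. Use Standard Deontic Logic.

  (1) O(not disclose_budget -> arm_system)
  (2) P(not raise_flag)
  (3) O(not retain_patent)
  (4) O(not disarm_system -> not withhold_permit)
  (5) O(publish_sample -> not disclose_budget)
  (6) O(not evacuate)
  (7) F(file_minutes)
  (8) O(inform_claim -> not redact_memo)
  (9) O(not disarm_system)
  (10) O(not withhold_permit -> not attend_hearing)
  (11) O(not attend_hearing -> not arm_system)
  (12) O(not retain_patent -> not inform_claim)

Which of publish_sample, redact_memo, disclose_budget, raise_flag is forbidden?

Premise 9 gives O(not disarm_system).
Premise 4 is O(not disarm_system -> not withhold_permit); since O(not disarm_system), deontic closure gives O(not withhold_permit).
From O(not withhold_permit) and premise 10, O(not withhold_permit -> not attend_hearing), we obtain O(not attend_hearing).
Premise 11 is O(not attend_hearing -> not arm_system); since O(not attend_hearing), deontic closure gives O(not arm_system).
Premise 1 is O(not disclose_budget -> arm_system); contrapositively O(not arm_system -> disclose_budget). Since O(not arm_system) holds, K gives O(disclose_budget).
Premise 5, O(publish_sample -> not disclose_budget), contraposes to O(disclose_budget -> not publish_sample); with O(disclose_budget) we get O(not publish_sample).
So O(not publish_sample) holds, i.e. publish_sample is forbidden. None of the other listed options is forbidden under the premises.

publish_sample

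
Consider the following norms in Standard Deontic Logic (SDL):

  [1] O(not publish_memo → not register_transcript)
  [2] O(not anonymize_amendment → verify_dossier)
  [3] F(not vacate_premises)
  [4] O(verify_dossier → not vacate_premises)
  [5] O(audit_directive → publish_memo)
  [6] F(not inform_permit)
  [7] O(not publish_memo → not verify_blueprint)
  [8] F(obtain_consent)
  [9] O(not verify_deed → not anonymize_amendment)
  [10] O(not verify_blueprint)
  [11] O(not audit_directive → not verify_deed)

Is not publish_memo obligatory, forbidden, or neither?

Forbidden

Premise 3 is F(not vacate_premises), i.e. O(vacate_premises).
Premise 4 is O(verify_dossier → not vacate_premises); contrapositively O(vacate_premises → not verify_dossier). Since O(vacate_premises) holds, K gives O(not verify_dossier).
The contrapositive of premise 2 (O(not anonymize_amendment → verify_dossier)) is O(not verify_dossier → anonymize_amendment), and O(not verify_dossier) is already established, so O(anonymize_amendment).
Premise 9, O(not verify_deed → not anonymize_amendment), contraposes to O(anonymize_amendment → verify_deed); with O(anonymize_amendment) we get O(verify_deed).
Premise 11 is O(not audit_directive → not verify_deed); contrapositively O(verify_deed → audit_directive). Since O(verify_deed) holds, K gives O(audit_directive).
Applying K to premise 5 (O(audit_directive → publish_memo)) and O(audit_directive) yields O(publish_memo).
Premises 1, 6, 7, 8, 10 do not contribute to this derivation.
Thus O(publish_memo), which is F(not publish_memo): not publish_memo is forbidden.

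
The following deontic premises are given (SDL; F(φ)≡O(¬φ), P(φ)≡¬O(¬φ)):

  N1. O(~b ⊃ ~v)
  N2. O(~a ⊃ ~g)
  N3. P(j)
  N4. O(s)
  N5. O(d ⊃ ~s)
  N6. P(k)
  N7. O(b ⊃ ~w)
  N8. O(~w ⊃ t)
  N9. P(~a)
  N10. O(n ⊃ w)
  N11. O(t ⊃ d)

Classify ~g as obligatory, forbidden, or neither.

Neither

Premise 2 is O(~a ⊃ ~g), but O(~a) is not derivable from the premises (the permission P(~a) asserts only ~O(a), not O(~a)), so it does not yield O(~g).
No premise or chain of K-axiom applications forces O(~g), and none forces O(g). So ~g is neither obligatory nor forbidden under these norms.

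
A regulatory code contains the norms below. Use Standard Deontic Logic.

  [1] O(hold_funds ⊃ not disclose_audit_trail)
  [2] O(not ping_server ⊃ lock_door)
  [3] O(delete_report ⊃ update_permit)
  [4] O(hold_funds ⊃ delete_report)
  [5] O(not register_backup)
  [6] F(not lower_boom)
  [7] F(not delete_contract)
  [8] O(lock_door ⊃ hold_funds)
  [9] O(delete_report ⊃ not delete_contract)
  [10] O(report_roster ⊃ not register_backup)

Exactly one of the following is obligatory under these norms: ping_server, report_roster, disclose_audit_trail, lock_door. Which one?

ping_server

F(not delete_contract) at premise 7 means O(delete_contract).
Premise 9, O(delete_report ⊃ not delete_contract), contraposes to O(delete_contract ⊃ not delete_report); with O(delete_contract) we get O(not delete_report).
Premise 4, O(hold_funds ⊃ delete_report), contraposes to O(not delete_report ⊃ not hold_funds); with O(not delete_report) we get O(not hold_funds).
The contrapositive of premise 8 (O(lock_door ⊃ hold_funds)) is O(not hold_funds ⊃ not lock_door), and O(not hold_funds) is already established, so O(not lock_door).
Premise 2, O(not ping_server ⊃ lock_door), contraposes to O(not lock_door ⊃ ping_server); with O(not lock_door) we get O(ping_server).
So O(ping_server) holds — ping_server is obligatory. None of the other listed options is made obligatory by any chain of premises.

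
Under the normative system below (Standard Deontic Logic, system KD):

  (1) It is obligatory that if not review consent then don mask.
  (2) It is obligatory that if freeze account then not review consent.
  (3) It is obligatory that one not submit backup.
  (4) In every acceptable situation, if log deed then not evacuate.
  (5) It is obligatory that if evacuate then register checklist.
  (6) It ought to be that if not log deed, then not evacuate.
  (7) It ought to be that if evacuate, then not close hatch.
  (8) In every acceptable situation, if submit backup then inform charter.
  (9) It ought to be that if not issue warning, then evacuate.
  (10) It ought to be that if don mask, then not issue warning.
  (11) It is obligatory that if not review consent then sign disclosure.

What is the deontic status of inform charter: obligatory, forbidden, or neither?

Neither

Premise 8 is O(submit_backup → inform_charter), but O(submit_backup) is not derivable from the premises, so it does not yield O(inform_charter).
No premise or chain of K-axiom applications forces O(inform_charter), and none forces O(¬inform_charter). So inform_charter is neither obligatory nor forbidden under these norms.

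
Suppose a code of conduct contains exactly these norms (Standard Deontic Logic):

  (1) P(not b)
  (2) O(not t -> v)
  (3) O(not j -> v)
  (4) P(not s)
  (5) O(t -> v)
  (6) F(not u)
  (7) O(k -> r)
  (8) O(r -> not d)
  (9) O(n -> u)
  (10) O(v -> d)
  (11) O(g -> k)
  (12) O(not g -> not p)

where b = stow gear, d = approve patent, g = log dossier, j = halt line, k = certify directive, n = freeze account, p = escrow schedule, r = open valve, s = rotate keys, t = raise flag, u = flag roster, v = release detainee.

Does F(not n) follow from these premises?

No

Premise 9 is O(n -> u); even if O(u) held, inferring O(n) would be affirming the consequent — invalid.
No other premise forces O(n). An ideal world satisfying every premise can still have not n true, so F(not n) is not derivable.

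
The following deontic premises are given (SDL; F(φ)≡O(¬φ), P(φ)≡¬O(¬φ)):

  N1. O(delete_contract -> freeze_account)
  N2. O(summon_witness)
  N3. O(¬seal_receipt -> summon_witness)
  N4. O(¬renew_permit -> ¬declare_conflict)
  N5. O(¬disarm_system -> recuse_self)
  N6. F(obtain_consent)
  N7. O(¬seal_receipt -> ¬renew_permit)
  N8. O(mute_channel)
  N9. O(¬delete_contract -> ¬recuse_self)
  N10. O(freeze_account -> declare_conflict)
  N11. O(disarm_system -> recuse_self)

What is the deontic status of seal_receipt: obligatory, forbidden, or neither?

Premises 5 and 11 are O(¬disarm_system -> recuse_self) and O(disarm_system -> recuse_self); every ideal world satisfies ¬disarm_system or disarm_system, so in either case recuse_self holds — hence O(recuse_self).
Premise 9 is O(¬delete_contract -> ¬recuse_self); contrapositively O(recuse_self -> delete_contract). Since O(recuse_self) holds, K gives O(delete_contract).
With premise 1, O(delete_contract -> freeze_account), the K-axiom yields O(freeze_account).
Applying K to premise 10 (O(freeze_account -> declare_conflict)) and O(freeze_account) yields O(declare_conflict).
Premise 4 is O(¬renew_permit -> ¬declare_conflict); contrapositively O(declare_conflict -> renew_permit). Since O(declare_conflict) holds, K gives O(renew_permit).
Premise 7 is O(¬seal_receipt -> ¬renew_permit); contrapositively O(renew_permit -> seal_receipt). Since O(renew_permit) holds, K gives O(seal_receipt).
Premises 2, 3, 6, 8 do not contribute to this derivation.
Hence seal_receipt is obligatory.

Obligatory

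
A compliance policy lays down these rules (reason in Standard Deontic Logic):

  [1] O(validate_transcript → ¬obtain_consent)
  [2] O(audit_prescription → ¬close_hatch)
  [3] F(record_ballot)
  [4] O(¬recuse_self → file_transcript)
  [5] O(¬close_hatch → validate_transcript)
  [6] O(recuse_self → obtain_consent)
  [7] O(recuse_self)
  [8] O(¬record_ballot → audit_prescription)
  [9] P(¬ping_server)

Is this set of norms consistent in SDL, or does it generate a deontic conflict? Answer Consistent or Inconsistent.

Inconsistent

From premise 7 we have O(recuse_self).
With premise 6, O(recuse_self → obtain_consent), the K-axiom yields O(obtain_consent).
The contrapositive of premise 1 (O(validate_transcript → ¬obtain_consent)) is O(obtain_consent → ¬validate_transcript), and O(obtain_consent) is already established, so O(¬validate_transcript).
The contrapositive of premise 5 (O(¬close_hatch → validate_transcript)) is O(¬validate_transcript → close_hatch), and O(¬validate_transcript) is already established, so O(close_hatch).
The contrapositive of premise 2 (O(audit_prescription → ¬close_hatch)) is O(close_hatch → ¬audit_prescription), and O(close_hatch) is already established, so O(¬audit_prescription).
The contrapositive of premise 8 (O(¬record_ballot → audit_prescription)) is O(¬audit_prescription → record_ballot), and O(¬audit_prescription) is already established, so O(record_ballot).
Yet premise 3 is F(record_ballot), i.e. O(¬record_ballot).
We now have both O(record_ballot) and O(¬record_ballot) — record_ballot is simultaneously obligatory and forbidden, violating the D-axiom.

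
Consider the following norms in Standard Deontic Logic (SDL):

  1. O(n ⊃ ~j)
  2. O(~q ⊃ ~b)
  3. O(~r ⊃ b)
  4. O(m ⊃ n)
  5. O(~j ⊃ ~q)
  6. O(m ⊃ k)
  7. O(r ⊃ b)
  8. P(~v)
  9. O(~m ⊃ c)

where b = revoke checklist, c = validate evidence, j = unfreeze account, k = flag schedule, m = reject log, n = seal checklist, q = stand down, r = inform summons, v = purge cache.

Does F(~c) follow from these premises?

Yes

By case analysis on ~r: premise 3 gives O(~r ⊃ b) and premise 7 gives O(r ⊃ b), so O(b) either way.
The contrapositive of premise 2 (O(~q ⊃ ~b)) is O(b ⊃ q), and O(b) is already established, so O(q).
The contrapositive of premise 5 (O(~j ⊃ ~q)) is O(q ⊃ j), and O(q) is already established, so O(j).
Premise 1 is O(n ⊃ ~j); contrapositively O(j ⊃ ~n). Since O(j) holds, K gives O(~n).
Premise 4 is O(m ⊃ n); contrapositively O(~n ⊃ ~m). Since O(~n) holds, K gives O(~m).
Applying K to premise 9 (O(~m ⊃ c)) and O(~m) yields O(c).
Premises 6, 8 do not contribute to this derivation.
So O(c) holds, i.e. F(~c). The claim follows.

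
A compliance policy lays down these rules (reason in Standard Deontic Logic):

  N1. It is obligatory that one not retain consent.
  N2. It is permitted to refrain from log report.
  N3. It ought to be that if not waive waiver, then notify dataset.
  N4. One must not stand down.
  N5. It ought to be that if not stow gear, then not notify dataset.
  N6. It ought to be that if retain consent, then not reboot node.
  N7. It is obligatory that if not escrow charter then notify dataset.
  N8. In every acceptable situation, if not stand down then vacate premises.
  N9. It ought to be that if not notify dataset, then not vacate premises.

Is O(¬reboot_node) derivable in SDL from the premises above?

No

Premise 6 is O(retain_consent → ¬reboot_node), but O(retain_consent) is not derivable from the premises, so it does not yield O(¬reboot_node).
No other premise forces O(¬reboot_node). An ideal world satisfying every premise can still have ¬reboot_node false, so O(¬reboot_node) is not derivable.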